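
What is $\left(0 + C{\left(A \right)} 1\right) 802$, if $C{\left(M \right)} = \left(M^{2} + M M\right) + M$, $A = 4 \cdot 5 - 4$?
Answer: $423456$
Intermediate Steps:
$A = 16$ ($A = 20 - 4 = 16$)
$C{\left(M \right)} = M + 2 M^{2}$ ($C{\left(M \right)} = \left(M^{2} + M^{2}\right) + M = 2 M^{2} + M = M + 2 M^{2}$)
$\left(0 + C{\left(A \right)} 1\right) 802 = \left(0 + 16 \left(1 + 2 \cdot 16\right) 1\right) 802 = \left(0 + 16 \left(1 + 32\right) 1\right) 802 = \left(0 + 16 \cdot 33 \cdot 1\right) 802 = \left(0 + 528 \cdot 1\right) 802 = \left(0 + 528\right) 802 = 528 \cdot 802 = 423456$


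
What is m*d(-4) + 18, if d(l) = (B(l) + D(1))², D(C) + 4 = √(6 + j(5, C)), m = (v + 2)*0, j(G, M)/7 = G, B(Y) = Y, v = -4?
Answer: 18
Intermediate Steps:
j(G, M) = 7*G
m = 0 (m = (-4 + 2)*0 = -2*0 = 0)
D(C) = -4 + √41 (D(C) = -4 + √(6 + 7*5) = -4 + √(6 + 35) = -4 + √41)
d(l) = (-4 + l + √41)² (d(l) = (l + (-4 + √41))² = (-4 + l + √41)²)
m*d(-4) + 18 = 0*(-4 - 4 + √41)² + 18 = 0*(-8 + √41)² + 18 = 0 + 18 = 18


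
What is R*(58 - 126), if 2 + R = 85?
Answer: -5644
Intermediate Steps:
R = 83 (R = -2 + 85 = 83)
R*(58 - 126) = 83*(58 - 126) = 83*(-68) = -5644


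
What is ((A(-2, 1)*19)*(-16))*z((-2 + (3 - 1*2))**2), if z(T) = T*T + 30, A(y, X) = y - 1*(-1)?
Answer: 9424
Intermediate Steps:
A(y, X) = 1 + y (A(y, X) = y + 1 = 1 + y)
z(T) = 30 + T**2 (z(T) = T**2 + 30 = 30 + T**2)
((A(-2, 1)*19)*(-16))*z((-2 + (3 - 1*2))**2) = (((1 - 2)*19)*(-16))*(30 + ((-2 + (3 - 1*2))**2)**2) = (-1*19*(-16))*(30 + ((-2 + (3 - 2))**2)**2) = (-19*(-16))*(30 + ((-2 + 1)**2)**2) = 304*(30 + ((-1)**2)**2) = 304*(30 + 1**2) = 304*(30 + 1) = 304*31 = 9424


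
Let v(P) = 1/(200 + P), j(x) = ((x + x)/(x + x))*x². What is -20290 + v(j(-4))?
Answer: -4382639/216 ≈ -20290.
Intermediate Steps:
j(x) = x² (j(x) = ((2*x)/((2*x)))*x² = ((2*x)*(1/(2*x)))*x² = 1*x² = x²)
-20290 + v(j(-4)) = -20290 + 1/(200 + (-4)²) = -20290 + 1/(200 + 16) = -20290 + 1/216 = -4382639/216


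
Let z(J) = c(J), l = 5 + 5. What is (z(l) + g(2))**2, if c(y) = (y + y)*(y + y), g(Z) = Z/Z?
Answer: 160801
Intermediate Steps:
g(Z) = 1
l = 10
c(y) = 4*y**2 (c(y) = (2*y)*(2*y) = 4*y**2)
z(J) = 4*J**2
(z(l) + g(2))**2 = (4*10**2 + 1)**2 = (4*100 + 1)**2 = (400 + 1)**2 = 401**2 = 160801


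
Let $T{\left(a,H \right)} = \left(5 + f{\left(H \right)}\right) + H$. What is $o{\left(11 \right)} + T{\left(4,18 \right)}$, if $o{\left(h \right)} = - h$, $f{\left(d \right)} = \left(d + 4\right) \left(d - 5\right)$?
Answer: $298$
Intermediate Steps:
$f{\left(d \right)} = \left(-5 + d\right) \left(4 + d\right)$ ($f{\left(d \right)} = \left(4 + d\right) \left(-5 + d\right) = \left(-5 + d\right) \left(4 + d\right)$)
$T{\left(a,H \right)} = -15 + H^{2}$ ($T{\left(a,H \right)} = \left(5 - \left(20 + H - H^{2}\right)\right) + H = \left(-15 + H^{2} - H\right) + H = -15 + H^{2}$)
$o{\left(11 \right)} + T{\left(4,18 \right)} = \left(-1\right) 11 - \left(15 - 18^{2}\right) = -11 + \left(-15 + 324\right) = -11 + 309 = 298$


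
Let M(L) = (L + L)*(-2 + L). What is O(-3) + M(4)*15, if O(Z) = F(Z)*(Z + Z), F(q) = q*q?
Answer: 186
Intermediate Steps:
F(q) = q²
O(Z) = 2*Z³ (O(Z) = Z²*(Z + Z) = Z²*(2*Z) = 2*Z³)
M(L) = 2*L*(-2 + L) (M(L) = (2*L)*(-2 + L) = 2*L*(-2 + L))
O(-3) + M(4)*15 = 2*(-3)³ + (2*4*(-2 + 4))*15 = 2*(-27) + (2*4*2)*15 = -54 + 16*15 = -54 + 240 = 186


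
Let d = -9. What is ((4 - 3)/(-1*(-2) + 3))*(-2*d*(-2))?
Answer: -36/5 ≈ -7.2000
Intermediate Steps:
((4 - 3)/(-1*(-2) + 3))*(-2*d*(-2)) = ((4 - 3)/(-1*(-2) + 3))*(-2*(-9)*(-2)) = (1/(2 + 3))*(18*(-2)) = (1/5)*(-36) = (1*(⅕))*(-36) = (⅕)*(-36) = -36/5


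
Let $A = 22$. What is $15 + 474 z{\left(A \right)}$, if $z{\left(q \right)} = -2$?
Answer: $-933$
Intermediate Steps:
$15 + 474 z{\left(A \right)} = 15 + 474 \left(-2\right) = 15 - 948 = -933$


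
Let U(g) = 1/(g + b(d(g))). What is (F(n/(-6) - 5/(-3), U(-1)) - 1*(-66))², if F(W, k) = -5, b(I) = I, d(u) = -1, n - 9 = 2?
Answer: 3721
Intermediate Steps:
n = 11 (n = 9 + 2 = 11)
U(g) = 1/(-1 + g) (U(g) = 1/(g - 1) = 1/(-1 + g))
(F(n/(-6) - 5/(-3), U(-1)) - 1*(-66))² = (-5 - 1*(-66))² = (-5 + 66)² = 61² = 3721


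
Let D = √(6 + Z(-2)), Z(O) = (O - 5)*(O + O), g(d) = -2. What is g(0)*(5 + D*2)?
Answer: -10 - 4*√34 ≈ -33.324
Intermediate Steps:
Z(O) = 2*O*(-5 + O) (Z(O) = (-5 + O)*(2*O) = 2*O*(-5 + O))
D = √34 (D = √(6 + 2*(-2)*(-5 - 2)) = √(6 + 2*(-2)*(-7)) = √(6 + 28) = √34 ≈ 5.8309)
g(0)*(5 + D*2) = -2*(5 + √34*2) = -2*(5 + 2*√34) = -10 - 4*√34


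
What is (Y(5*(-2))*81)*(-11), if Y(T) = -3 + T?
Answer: 11583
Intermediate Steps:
(Y(5*(-2))*81)*(-11) = ((-3 + 5*(-2))*81)*(-11) = ((-3 - 10)*81)*(-11) = -13*81*(-11) = -1053*(-11) = 11583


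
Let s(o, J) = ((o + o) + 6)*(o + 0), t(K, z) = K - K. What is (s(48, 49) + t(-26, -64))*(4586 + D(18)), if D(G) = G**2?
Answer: 24039360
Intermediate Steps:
t(K, z) = 0
s(o, J) = o*(6 + 2*o) (s(o, J) = (2*o + 6)*o = (6 + 2*o)*o = o*(6 + 2*o))
(s(48, 49) + t(-26, -64))*(4586 + D(18)) = (2*48*(3 + 48) + 0)*(4586 + 18**2) = (2*48*51 + 0)*(4586 + 324) = (4896 + 0)*4910 = 4896*4910 = 24039360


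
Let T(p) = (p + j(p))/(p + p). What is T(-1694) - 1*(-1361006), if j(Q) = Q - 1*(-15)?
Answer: 4611091701/3388 ≈ 1.3610e+6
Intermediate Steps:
j(Q) = 15 + Q (j(Q) = Q + 15 = 15 + Q)
T(p) = (15 + 2*p)/(2*p) (T(p) = (p + (15 + p))/(p + p) = (15 + 2*p)/((2*p)) = (15 + 2*p)*(1/(2*p)) = (15 + 2*p)/(2*p))
T(-1694) - 1*(-1361006) = (15/2 - 1694)/(-1694) - 1*(-1361006) = -1/1694*(-3373/2) + 1361006 = 3373/3388 + 1361006 = 4611091701/3388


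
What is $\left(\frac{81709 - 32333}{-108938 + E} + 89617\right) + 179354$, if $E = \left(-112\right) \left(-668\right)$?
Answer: $\frac{4588889543}{17061} \approx 2.6897 \cdot 10^{5}$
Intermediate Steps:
$E = 74816$
$\left(\frac{81709 - 32333}{-108938 + E} + 89617\right) + 179354 = \left(\frac{81709 - 32333}{-108938 + 74816} + 89617\right) + 179354 = \left(\frac{49376}{-34122} + 89617\right) + 179354 = \left(49376 \left(- \frac{1}{34122}\right) + 89617\right) + 179354 = \left(- \frac{24688}{17061} + 89617\right) + 179354 = \frac{1528930949}{17061} + 179354 = \frac{4588889543}{17061}$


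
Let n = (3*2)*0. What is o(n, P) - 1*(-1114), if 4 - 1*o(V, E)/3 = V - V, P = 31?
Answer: 1126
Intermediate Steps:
n = 0 (n = 6*0 = 0)
o(V, E) = 12 (o(V, E) = 12 - 3*(V - V) = 12 - 3*0 = 12 + 0 = 12)
o(n, P) - 1*(-1114) = 12 - 1*(-1114) = 12 + 1114 = 1126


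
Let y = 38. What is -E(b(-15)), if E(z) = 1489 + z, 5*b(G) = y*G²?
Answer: -3199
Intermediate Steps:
b(G) = 38*G²/5 (b(G) = (38*G²)/5 = 38*G²/5)
-E(b(-15)) = -(1489 + (38/5)*(-15)²) = -(1489 + (38/5)*225) = -(1489 + 1710) = -1*3199 = -3199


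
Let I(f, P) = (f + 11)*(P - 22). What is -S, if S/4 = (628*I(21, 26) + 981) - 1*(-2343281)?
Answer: -9698584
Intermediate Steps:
I(f, P) = (-22 + P)*(11 + f) (I(f, P) = (11 + f)*(-22 + P) = (-22 + P)*(11 + f))
S = 9698584 (S = 4*((628*(-242 - 22*21 + 11*26 + 26*21) + 981) - 1*(-2343281)) = 4*((628*(-242 - 462 + 286 + 546) + 981) + 2343281) = 4*((628*128 + 981) + 2343281) = 4*((80384 + 981) + 2343281) = 4*(81365 + 2343281) = 4*2424646 = 9698584)
-S = -1*9698584 = -9698584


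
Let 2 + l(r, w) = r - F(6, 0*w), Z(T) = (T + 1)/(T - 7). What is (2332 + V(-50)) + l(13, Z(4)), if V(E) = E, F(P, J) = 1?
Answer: 2292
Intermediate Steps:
Z(T) = (1 + T)/(-7 + T)
l(r, w) = -3 + r (l(r, w) = -2 + (r - 1*1) = -2 + (r - 1) = -2 + (-1 + r) = -3 + r)
(2332 + V(-50)) + l(13, Z(4)) = (2332 - 50) + (-3 + 13) = 2282 + 10 = 2292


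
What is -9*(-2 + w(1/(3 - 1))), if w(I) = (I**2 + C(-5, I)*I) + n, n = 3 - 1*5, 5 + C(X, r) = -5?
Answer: 315/4 ≈ 78.750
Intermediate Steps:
C(X, r) = -10 (C(X, r) = -5 - 5 = -10)
n = -2 (n = 3 - 5 = -2)
w(I) = -2 + I**2 - 10*I (w(I) = (I**2 - 10*I) - 2 = -2 + I**2 - 10*I)
-9*(-2 + w(1/(3 - 1))) = -9*(-2 + (-2 + (1/(3 - 1))**2 - 10/(3 - 1))) = -9*(-2 + (-2 + (1/2)**2 - 10/2)) = -9*(-2 + (-2 + (1/2)**2 - 10*1/2)) = -9*(-2 + (-2 + 1/4 - 5)) = -9*(-2 - 27/4) = -9*(-35/4) = 315/4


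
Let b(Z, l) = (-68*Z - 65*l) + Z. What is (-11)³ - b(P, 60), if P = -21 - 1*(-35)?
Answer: 3507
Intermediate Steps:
P = 14 (P = -21 + 35 = 14)
b(Z, l) = -67*Z - 65*l
(-11)³ - b(P, 60) = (-11)³ - (-67*14 - 65*60) = -1331 - (-938 - 3900) = -1331 - 1*(-4838) = -1331 + 4838 = 3507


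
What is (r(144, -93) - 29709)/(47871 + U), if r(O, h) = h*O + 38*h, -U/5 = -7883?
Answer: -46635/87286 ≈ -0.53428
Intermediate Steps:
U = 39415 (U = -5*(-7883) = 39415)
r(O, h) = 38*h + O*h (r(O, h) = O*h + 38*h = 38*h + O*h)
(r(144, -93) - 29709)/(47871 + U) = (-93*(38 + 144) - 29709)/(47871 + 39415) = (-93*182 - 29709)/87286 = (-16926 - 29709)*(1/87286) = -46635*1/87286 = -46635/87286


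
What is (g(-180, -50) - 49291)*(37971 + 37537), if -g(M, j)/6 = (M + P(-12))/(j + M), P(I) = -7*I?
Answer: -428036201524/115 ≈ -3.7221e+9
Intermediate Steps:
g(M, j) = -6*(84 + M)/(M + j) (g(M, j) = -6*(M - 7*(-12))/(j + M) = -6*(M + 84)/(M + j) = -6*(84 + M)/(M + j))
(g(-180, -50) - 49291)*(37971 + 37537) = (6*(-84 - 1*(-180))/(-180 - 50) - 49291)*(37971 + 37537) = (6*(-84 + 180)/(-230) - 49291)*75508 = (6*(-1/230)*96 - 49291)*75508 = (-288/115 - 49291)*75508 = -5668753/115*75508 = -428036201524/115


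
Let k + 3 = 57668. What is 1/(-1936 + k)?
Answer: 1/55729 ≈ 1.7944e-5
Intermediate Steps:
k = 57665 (k = -3 + 57668 = 57665)
1/(-1936 + k) = 1/(-1936 + 57665) = 1/55729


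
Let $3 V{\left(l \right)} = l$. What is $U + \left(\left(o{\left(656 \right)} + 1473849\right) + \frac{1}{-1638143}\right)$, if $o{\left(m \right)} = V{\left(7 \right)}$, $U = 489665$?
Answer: $\frac{9649561610504}{4914429} \approx 1.9635 \cdot 10^{6}$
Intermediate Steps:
$V{\left(l \right)} = \frac{l}{3}$
$o{\left(m \right)} = \frac{7}{3}$ ($o{\left(m \right)} = \frac{1}{3} \cdot 7 = \frac{7}{3}$)
$U + \left(\left(o{\left(656 \right)} + 1473849\right) + \frac{1}{-1638143}\right) = 489665 + \left(\left(\frac{7}{3} + 1473849\right) + \frac{1}{-1638143}\right) = 489665 + \left(\frac{4421554}{3} - \frac{1}{1638143}\right) = 489665 + \frac{7243137734219}{4914429} = \frac{9649561610504}{4914429}$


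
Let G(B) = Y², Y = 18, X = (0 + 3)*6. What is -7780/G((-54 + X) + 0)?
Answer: -1945/81 ≈ -24.012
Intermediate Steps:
X = 18 (X = 3*6 = 18)
G(B) = 324 (G(B) = 18² = 324)
-7780/G((-54 + X) + 0) = -7780/324 = -7780*1/324 = -1945/81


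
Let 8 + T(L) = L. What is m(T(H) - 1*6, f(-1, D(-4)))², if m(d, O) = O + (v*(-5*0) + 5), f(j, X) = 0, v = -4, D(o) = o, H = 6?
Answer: 25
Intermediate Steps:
T(L) = -8 + L
m(d, O) = 5 + O (m(d, O) = O + (-(-20)*0 + 5) = O + (-4*0 + 5) = O + (0 + 5) = O + 5 = 5 + O)
m(T(H) - 1*6, f(-1, D(-4)))² = (5 + 0)² = 5² = 25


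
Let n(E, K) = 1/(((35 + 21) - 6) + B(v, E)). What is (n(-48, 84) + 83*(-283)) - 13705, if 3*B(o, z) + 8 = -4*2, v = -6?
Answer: -4983993/134 ≈ -37194.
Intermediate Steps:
B(o, z) = -16/3 (B(o, z) = -8/3 + (-4*2)/3 = -8/3 + (⅓)*(-8) = -8/3 - 8/3 = -16/3)
n(E, K) = 3/134 (n(E, K) = 1/(((35 + 21) - 6) - 16/3) = 1/((56 - 6) - 16/3) = 1/(50 - 16/3) = 1/(134/3) = 3/134)
(n(-48, 84) + 83*(-283)) - 13705 = (3/134 + 83*(-283)) - 13705 = (3/134 - 23489) - 13705 = -3147523/134 - 13705 = -4983993/134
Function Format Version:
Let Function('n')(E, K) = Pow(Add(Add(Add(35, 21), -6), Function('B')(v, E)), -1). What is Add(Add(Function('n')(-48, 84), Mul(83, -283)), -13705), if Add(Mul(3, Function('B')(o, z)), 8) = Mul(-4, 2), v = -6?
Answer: Rational(-4983993, 134) ≈ -37194.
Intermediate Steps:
Function('B')(o, z) = Rational(-16, 3) (Function('B')(o, z) = Add(Rational(-8, 3), Mul(Rational(1, 3), Mul(-4, 2))) = Add(Rational(-8, 3), Mul(Rational(1, 3), -8)) = Add(Rational(-8, 3), Rational(-8, 3)) = Rational(-16, 3))
Function('n')(E, K) = Rational(3, 134) (Function('n')(E, K) = Pow(Add(Add(Add(35, 21), -6), Rational(-16, 3)), -1) = Pow(Add(Add(56, -6), Rational(-16, 3)), -1) = Pow(Add(50, Rational(-16, 3)), -1) = Pow(Rational(134, 3), -1) = Rational(3, 134))
Add(Add(Function('n')(-48, 84), Mul(83, -283)), -13705) = Add(Add(Rational(3, 134), Mul(83, -283)), -13705) = Add(Add(Rational(3, 134), -23489), -13705) = Add(Rational(-3147523, 134), -13705) = Rational(-4983993, 134)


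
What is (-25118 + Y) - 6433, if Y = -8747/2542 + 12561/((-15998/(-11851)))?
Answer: -226204659115/10166729 ≈ -22250.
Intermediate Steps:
Y = 94565807564/10166729 (Y = -8747*1/2542 + 12561/((-15998*(-1/11851))) = -8747/2542 + 12561/(15998/11851) = -8747/2542 + 12561*(11851/15998) = -8747/2542 + 148860411/15998 = 94565807564/10166729 ≈ 9301.5)
(-25118 + Y) - 6433 = (-25118 + 94565807564/10166729) - 6433 = -160802091458/10166729 - 6433 = -226204659115/10166729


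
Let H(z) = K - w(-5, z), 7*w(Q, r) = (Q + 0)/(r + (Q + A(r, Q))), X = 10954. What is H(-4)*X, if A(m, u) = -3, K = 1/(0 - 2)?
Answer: -257419/42 ≈ -6129.0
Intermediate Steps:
K = -1/2 (K = 1/(-2) = -1/2 ≈ -0.50000)
w(Q, r) = Q/(7*(-3 + Q + r)) (w(Q, r) = ((Q + 0)/(r + (Q - 3)))/7 = (Q/(r + (-3 + Q)))/7 = (Q/(-3 + Q + r))/7 = Q/(7*(-3 + Q + r)))
H(z) = -1/2 + 5/(7*(-8 + z)) (H(z) = -1/2 - (-5)/(7*(-3 - 5 + z)) = -1/2 - (-5)/(7*(-8 + z)) = -1/2 + 5/(7*(-8 + z)))
H(-4)*X = ((66 - 7*(-4))/(14*(-8 - 4)))*10954 = ((1/14)*(66 + 28)/(-12))*10954 = ((1/14)*(-1/12)*94)*10954 = -47/84*10954 = -257419/42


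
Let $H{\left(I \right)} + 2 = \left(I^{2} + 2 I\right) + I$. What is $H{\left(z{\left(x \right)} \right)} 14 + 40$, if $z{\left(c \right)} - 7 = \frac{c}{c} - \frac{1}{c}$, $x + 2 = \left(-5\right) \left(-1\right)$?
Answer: $\frac{10412}{9} \approx 1156.9$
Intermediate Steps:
$x = 3$ ($x = -2 - -5 = -2 + 5 = 3$)
$z{\left(c \right)} = 8 - \frac{1}{c}$ ($z{\left(c \right)} = 7 - \left(\frac{1}{c} - \frac{c}{c}\right) = 7 + \left(1 - \frac{1}{c}\right) = 8 - \frac{1}{c}$)
$H{\left(I \right)} = -2 + I^{2} + 3 I$ ($H{\left(I \right)} = -2 + \left(\left(I^{2} + 2 I\right) + I\right) = -2 + \left(I^{2} + 3 I\right) = -2 + I^{2} + 3 I$)
$H{\left(z{\left(x \right)} \right)} 14 + 40 = \left(-2 + \left(8 - \frac{1}{3}\right)^{2} + 3 \left(8 - \frac{1}{3}\right)\right) 14 + 40 = \left(-2 + \left(\frac{23}{3}\right)^{2} + 3 \cdot \frac{23}{3}\right) 14 + 40 = \left(-2 + \frac{529}{9} + 23\right) 14 + 40 = \frac{718}{9} \cdot 14 + 40 = \frac{10052}{9} + 40 = \frac{10412}{9}$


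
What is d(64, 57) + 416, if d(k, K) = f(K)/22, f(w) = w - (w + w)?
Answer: 9095/22 ≈ 413.41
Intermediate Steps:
f(w) = -w (f(w) = w - 2*w = -w)
d(k, K) = -K/22
d(64, 57) + 416 = -1/22*57 + 416 = -57/22 + 416 = 9095/22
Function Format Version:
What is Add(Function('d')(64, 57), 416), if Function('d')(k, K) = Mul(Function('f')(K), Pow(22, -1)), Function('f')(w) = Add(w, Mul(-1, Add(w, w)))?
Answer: Rational(9095, 22) ≈ 413.41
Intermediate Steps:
Function('f')(w) = Mul(-1, w) (Function('f')(w) = Add(w, Mul(-1, Mul(2, w))) = Add(w, Mul(-2, w)) = Mul(-1, w))
Function('d')(k, K) = Mul(Rational(-1, 22), K) (Function('d')(k, K) = Mul(Mul(-1, K), Pow(22, -1)) = Mul(Mul(-1, K), Rational(1, 22)) = Mul(Rational(-1, 22), K))
Add(Function('d')(64, 57), 416) = Add(Mul(Rational(-1, 22), 57), 416) = Add(Rational(-57, 22), 416) = Rational(9095, 22)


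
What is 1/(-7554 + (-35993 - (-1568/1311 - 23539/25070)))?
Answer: -1428990/62225176687 ≈ -2.2965e-5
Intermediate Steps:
1/(-7554 + (-35993 - (-1568/1311 - 23539/25070))) = 1/(-7554 + (-35993 - 1*(-3050843/1428990))) = 1/(-7554 + (-35993 + 3050843/1428990)) = 1/(-7554 - 51430586227/1428990) = 1/(-62225176687/1428990) = -1428990/62225176687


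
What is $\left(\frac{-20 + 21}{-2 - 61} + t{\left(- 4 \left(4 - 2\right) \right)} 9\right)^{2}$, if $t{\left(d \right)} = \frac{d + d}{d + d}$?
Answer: $\frac{320356}{3969} \approx 80.714$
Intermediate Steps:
$t{\left(d \right)} = 1$ ($t{\left(d \right)} = \frac{2 d}{2 d} = 2 d \frac{1}{2 d} = 1$)
$\left(\frac{-20 + 21}{-2 - 61} + t{\left(- 4 \left(4 - 2\right) \right)} 9\right)^{2} = \left(\frac{-20 + 21}{-2 - 61} + 1 \cdot 9\right)^{2} = \left(1 \frac{1}{-63} + 9\right)^{2} = \left(1 \left(- \frac{1}{63}\right) + 9\right)^{2} = \left(- \frac{1}{63} + 9\right)^{2} = \left(\frac{566}{63}\right)^{2} = \frac{320356}{3969}$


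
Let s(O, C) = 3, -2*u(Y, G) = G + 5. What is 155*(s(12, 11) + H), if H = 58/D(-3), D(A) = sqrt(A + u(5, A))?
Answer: 465 - 4495*I ≈ 465.0 - 4495.0*I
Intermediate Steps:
u(Y, G) = -5/2 - G/2 (u(Y, G) = -(G + 5)/2 = -(5 + G)/2 = -5/2 - G/2)
D(A) = sqrt(-5/2 + A/2) (D(A) = sqrt(A + (-5/2 - A/2)) = sqrt(-5/2 + A/2))
H = -29*I (H = 58/((sqrt(-10 + 2*(-3))/2)) = 58/((sqrt(-10 - 6)/2)) = 58/((sqrt(-16)/2)) = 58/(((4*I)/2)) = 58/((2*I)) = 58*(-I/2) = -29*I ≈ -29.0*I)
155*(s(12, 11) + H) = 155*(3 - 29*I) = 465 - 4495*I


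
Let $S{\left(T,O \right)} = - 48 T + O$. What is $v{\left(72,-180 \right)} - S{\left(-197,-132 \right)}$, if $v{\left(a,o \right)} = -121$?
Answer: $-9445$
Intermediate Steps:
$S{\left(T,O \right)} = O - 48 T$
$v{\left(72,-180 \right)} - S{\left(-197,-132 \right)} = -121 - \left(-132 - -9456\right) = -121 - \left(-132 + 9456\right) = -121 - 9324 = -9445$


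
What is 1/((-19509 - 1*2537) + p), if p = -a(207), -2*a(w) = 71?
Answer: -2/44021 ≈ -4.5433e-5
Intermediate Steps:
a(w) = -71/2 (a(w) = -½*71 = -71/2)
p = 71/2 (p = -1*(-71/2) = 71/2 ≈ 35.500)
1/((-19509 - 1*2537) + p) = 1/((-19509 - 1*2537) + 71/2) = 1/((-19509 - 2537) + 71/2) = 1/(-22046 + 71/2) = 1/(-44021/2) = -2/44021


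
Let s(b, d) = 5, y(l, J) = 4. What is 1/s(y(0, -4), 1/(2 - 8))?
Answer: 1/5 ≈ 0.20000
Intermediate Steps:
1/s(y(0, -4), 1/(2 - 8)) = 1/5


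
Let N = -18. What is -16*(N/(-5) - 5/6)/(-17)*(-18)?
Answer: -3984/85 ≈ -46.871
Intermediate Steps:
-16*(N/(-5) - 5/6)/(-17)*(-18) = -16*(-18/(-5) - 5/6)/(-17)*(-18) = -16*(-18*(-⅕) - 5*⅙)*(-1)/17*(-18) = -16*(18/5 - ⅚)*(-1)/17*(-18) = -664*(-1)/(15*17)*(-18) = -16*(-83/510)*(-18) = (664/255)*(-18) = -3984/85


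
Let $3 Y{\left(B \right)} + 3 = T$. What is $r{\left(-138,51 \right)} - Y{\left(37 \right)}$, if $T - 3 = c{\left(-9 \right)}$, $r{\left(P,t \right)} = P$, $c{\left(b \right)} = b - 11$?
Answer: $- \frac{394}{3} \approx -131.33$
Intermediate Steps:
$c{\left(b \right)} = -11 + b$
$T = -17$ ($T = 3 - 20 = -17$)
$Y{\left(B \right)} = - \frac{20}{3}$ ($Y{\left(B \right)} = -1 + \frac{1}{3} \left(-17\right) = -1 - \frac{17}{3} = - \frac{20}{3}$)
$r{\left(-138,51 \right)} - Y{\left(37 \right)} = -138 - - \frac{20}{3} = -138 + \frac{20}{3} = - \frac{394}{3}$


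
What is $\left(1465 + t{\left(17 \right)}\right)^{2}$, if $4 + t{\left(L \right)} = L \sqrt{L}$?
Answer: $2139434 + 49674 \sqrt{17} \approx 2.3442 \cdot 10^{6}$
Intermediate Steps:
$t{\left(L \right)} = -4 + L^{\frac{3}{2}}$ ($t{\left(L \right)} = -4 + L \sqrt{L} = -4 + L^{\frac{3}{2}}$)
$\left(1465 + t{\left(17 \right)}\right)^{2} = \left(1465 - \left(4 - 17^{\frac{3}{2}}\right)\right)^{2} = \left(1465 - \left(4 - 17 \sqrt{17}\right)\right)^{2} = \left(1461 + 17 \sqrt{17}\right)^{2}$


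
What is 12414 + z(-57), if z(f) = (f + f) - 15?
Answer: 12285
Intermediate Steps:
z(f) = -15 + 2*f (z(f) = 2*f - 15 = -15 + 2*f)
12414 + z(-57) = 12414 + (-15 + 2*(-57)) = 12414 + (-15 - 114) = 12414 - 129 = 12285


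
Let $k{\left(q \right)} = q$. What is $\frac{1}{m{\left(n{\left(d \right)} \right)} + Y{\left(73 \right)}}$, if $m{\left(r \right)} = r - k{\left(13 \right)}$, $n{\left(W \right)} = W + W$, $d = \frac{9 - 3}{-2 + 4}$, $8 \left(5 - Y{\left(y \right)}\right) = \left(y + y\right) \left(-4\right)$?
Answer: $\frac{1}{71} \approx 0.014085$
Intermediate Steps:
$Y{\left(y \right)} = 5 + y$ ($Y{\left(y \right)} = 5 - \frac{\left(y + y\right) \left(-4\right)}{8} = 5 - \frac{2 y \left(-4\right)}{8} = 5 - \frac{\left(-8\right) y}{8} = 5 + y$)
$d = 3$ ($d = \frac{6}{2} = 6 \cdot \frac{1}{2} = 3$)
$n{\left(W \right)} = 2 W$
$m{\left(r \right)} = -13 + r$ ($m{\left(r \right)} = r - 13 = -13 + r$)
$\frac{1}{m{\left(n{\left(d \right)} \right)} + Y{\left(73 \right)}} = \frac{1}{\left(-13 + 2 \cdot 3\right) + \left(5 + 73\right)} = \frac{1}{\left(-13 + 6\right) + 78} = \frac{1}{-7 + 78} = \frac{1}{71}$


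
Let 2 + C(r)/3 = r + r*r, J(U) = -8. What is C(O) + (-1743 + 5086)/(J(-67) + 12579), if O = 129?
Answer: 632374927/12571 ≈ 50304.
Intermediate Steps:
C(r) = -6 + 3*r + 3*r**2 (C(r) = -6 + 3*(r + r*r) = -6 + 3*(r + r**2) = -6 + (3*r + 3*r**2) = -6 + 3*r + 3*r**2)
C(O) + (-1743 + 5086)/(J(-67) + 12579) = (-6 + 3*129 + 3*129**2) + (-1743 + 5086)/(-8 + 12579) = (-6 + 387 + 3*16641) + 3343/12571 = (-6 + 387 + 49923) + 3343*(1/12571) = 50304 + 3343/12571 = 632374927/12571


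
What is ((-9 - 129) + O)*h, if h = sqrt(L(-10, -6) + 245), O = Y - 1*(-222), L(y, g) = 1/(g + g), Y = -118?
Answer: -17*sqrt(8817)/3 ≈ -532.09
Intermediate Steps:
L(y, g) = 1/(2*g)
O = 104 (O = -118 - 1*(-222) = -118 + 222 = 104)
h = sqrt(8817)/6 (h = sqrt((1/2)/(-6) + 245) = sqrt((1/2)*(-1/6) + 245) = sqrt(-1/12 + 245) = sqrt(2939/12) = sqrt(8817)/6 ≈ 15.650)
((-9 - 129) + O)*h = ((-9 - 129) + 104)*(sqrt(8817)/6) = (-138 + 104)*(sqrt(8817)/6) = -17*sqrt(8817)/3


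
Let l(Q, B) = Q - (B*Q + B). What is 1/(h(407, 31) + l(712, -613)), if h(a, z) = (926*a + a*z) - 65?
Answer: 1/827215 ≈ 1.2089e-6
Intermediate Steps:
l(Q, B) = Q - B - B*Q (l(Q, B) = Q - (B + B*Q) = Q + (-B - B*Q) = Q - B - B*Q)
h(a, z) = -65 + 926*a + a*z
1/(h(407, 31) + l(712, -613)) = 1/((-65 + 926*407 + 407*31) + (712 - 1*(-613) - 1*(-613)*712)) = 1/((-65 + 376882 + 12617) + (712 + 613 + 436456)) = 1/(389434 + 437781) = 1/827215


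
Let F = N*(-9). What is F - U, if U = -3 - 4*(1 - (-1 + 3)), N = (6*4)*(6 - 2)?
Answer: -865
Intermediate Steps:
N = 96 (N = 24*4 = 96)
F = -864 (F = 96*(-9) = -864)
U = 1 (U = -3 - 4*(1 - 1*2) = -3 - 4*(1 - 2) = -3 - 4*(-1) = -3 + 4 = 1)
F - U = -864 - 1*1 = -864 - 1 = -865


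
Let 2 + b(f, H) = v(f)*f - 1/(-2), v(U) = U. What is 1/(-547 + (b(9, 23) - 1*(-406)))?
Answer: -2/123 ≈ -0.016260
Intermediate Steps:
b(f, H) = -3/2 + f² (b(f, H) = -2 + (f*f - 1/(-2)) = -2 + (f² - 1*(-½)) = -2 + (f² + ½) = -2 + (½ + f²) = -3/2 + f²)
1/(-547 + (b(9, 23) - 1*(-406))) = 1/(-547 + ((-3/2 + 9²) - 1*(-406))) = 1/(-547 + ((-3/2 + 81) + 406)) = 1/(-547 + (159/2 + 406)) = 1/(-547 + 971/2) = 1/(-123/2) = -2/123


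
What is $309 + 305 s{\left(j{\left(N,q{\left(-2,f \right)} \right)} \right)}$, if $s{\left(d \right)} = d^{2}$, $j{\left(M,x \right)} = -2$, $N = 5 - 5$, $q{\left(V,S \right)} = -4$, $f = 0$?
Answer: $1529$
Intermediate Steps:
$N = 0$
$309 + 305 s{\left(j{\left(N,q{\left(-2,f \right)} \right)} \right)} = 309 + 305 \left(-2\right)^{2} = 309 + 305 \cdot 4 = 309 + 1220 = 1529$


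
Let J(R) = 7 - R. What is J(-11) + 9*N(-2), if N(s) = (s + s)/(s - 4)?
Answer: 24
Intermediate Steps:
N(s) = 2*s/(-4 + s) (N(s) = (2*s)/(-4 + s) = 2*s/(-4 + s))
J(-11) + 9*N(-2) = (7 - 1*(-11)) + 9*(2*(-2)/(-4 - 2)) = (7 + 11) + 9*(2*(-2)/(-6)) = 18 + 9*(2*(-2)*(-⅙)) = 18 + 9*(⅔) = 18 + 6 = 24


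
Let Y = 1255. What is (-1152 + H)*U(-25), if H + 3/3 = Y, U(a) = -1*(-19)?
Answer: 1938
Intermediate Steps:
U(a) = 19
H = 1254 (H = -1 + 1255 = 1254)
(-1152 + H)*U(-25) = (-1152 + 1254)*19 = 102*19 = 1938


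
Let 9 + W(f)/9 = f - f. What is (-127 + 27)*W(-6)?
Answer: 8100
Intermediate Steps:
W(f) = -81 (W(f) = -81 + 9*(f - f) = -81 + 9*0 = -81 + 0 = -81)
(-127 + 27)*W(-6) = (-127 + 27)*(-81) = -100*(-81) = 8100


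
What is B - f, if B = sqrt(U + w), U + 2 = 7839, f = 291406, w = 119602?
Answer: -291406 + sqrt(127439) ≈ -2.9105e+5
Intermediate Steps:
U = 7837 (U = -2 + 7839 = 7837)
B = sqrt(127439) (B = sqrt(7837 + 119602) = sqrt(127439) ≈ 356.99)
B - f = sqrt(127439) - 1*291406 = sqrt(127439) - 291406 = -291406 + sqrt(127439)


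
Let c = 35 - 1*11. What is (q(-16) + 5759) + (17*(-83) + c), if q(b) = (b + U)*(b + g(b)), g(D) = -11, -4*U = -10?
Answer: 9473/2 ≈ 4736.5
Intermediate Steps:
U = 5/2 (U = -1/4*(-10) = 5/2 ≈ 2.5000)
c = 24 (c = 35 - 11 = 24)
q(b) = (-11 + b)*(5/2 + b) (q(b) = (b + 5/2)*(b - 11) = (5/2 + b)*(-11 + b) = (-11 + b)*(5/2 + b))
(q(-16) + 5759) + (17*(-83) + c) = ((-55/2 + (-16)**2 - 17/2*(-16)) + 5759) + (17*(-83) + 24) = ((-55/2 + 256 + 136) + 5759) + (-1411 + 24) = (729/2 + 5759) - 1387 = 12247/2 - 1387 = 9473/2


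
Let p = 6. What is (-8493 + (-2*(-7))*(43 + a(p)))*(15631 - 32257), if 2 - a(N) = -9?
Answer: 128635362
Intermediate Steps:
a(N) = 11 (a(N) = 2 - 1*(-9) = 2 + 9 = 11)
(-8493 + (-2*(-7))*(43 + a(p)))*(15631 - 32257) = (-8493 + (-2*(-7))*(43 + 11))*(15631 - 32257) = (-8493 + 14*54)*(-16626) = (-8493 + 756)*(-16626) = -7737*(-16626) = 128635362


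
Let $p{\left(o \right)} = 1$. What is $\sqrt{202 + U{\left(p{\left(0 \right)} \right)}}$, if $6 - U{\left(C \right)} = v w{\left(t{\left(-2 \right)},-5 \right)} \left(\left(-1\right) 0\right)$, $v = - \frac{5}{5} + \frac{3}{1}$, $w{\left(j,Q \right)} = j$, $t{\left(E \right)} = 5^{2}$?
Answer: $4 \sqrt{13} \approx 14.422$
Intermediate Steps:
$t{\left(E \right)} = 25$
$v = 2$ ($v = \left(-5\right) \frac{1}{5} + 3 \cdot 1 = -1 + 3 = 2$)
$U{\left(C \right)} = 6$ ($U{\left(C \right)} = 6 - 2 \cdot 25 \left(\left(-1\right) 0\right) = 6 - 50 \cdot 0 = 6 - 0 = 6 + 0 = 6$)
$\sqrt{202 + U{\left(p{\left(0 \right)} \right)}} = \sqrt{202 + 6} = \sqrt{208} = 4 \sqrt{13}$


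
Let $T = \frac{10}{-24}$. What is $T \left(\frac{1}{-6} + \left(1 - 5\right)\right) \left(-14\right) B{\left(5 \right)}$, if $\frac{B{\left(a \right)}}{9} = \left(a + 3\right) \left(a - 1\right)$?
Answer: $-7000$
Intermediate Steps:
$T = - \frac{5}{12}$ ($T = 10 \left(- \frac{1}{24}\right) = - \frac{5}{12} \approx -0.41667$)
$B{\left(a \right)} = 9 \left(-1 + a\right) \left(3 + a\right)$ ($B{\left(a \right)} = 9 \left(a + 3\right) \left(a - 1\right) = 9 \left(3 + a\right) \left(-1 + a\right) = 9 \left(-1 + a\right) \left(3 + a\right)$)
$T \left(\frac{1}{-6} + \left(1 - 5\right)\right) \left(-14\right) B{\left(5 \right)} = - \frac{5 \left(\frac{1}{-6} + \left(1 - 5\right)\right) \left(-14\right) \left(-27 + 9 \cdot 5^{2} + 18 \cdot 5\right)}{12} = - \frac{5 \left(- \frac{1}{6} + \left(1 - 5\right)\right) \left(-14\right) \left(-27 + 9 \cdot 25 + 90\right)}{12} = - \frac{5 \left(- \frac{1}{6} - 4\right) \left(-14\right) \left(-27 + 225 + 90\right)}{12} = - \frac{5 \left(- \frac{25}{6}\right) \left(-14\right) 288}{12} = - \frac{5 \cdot \frac{175}{3} \cdot 288}{12} = \left(- \frac{5}{12}\right) 16800 = -7000$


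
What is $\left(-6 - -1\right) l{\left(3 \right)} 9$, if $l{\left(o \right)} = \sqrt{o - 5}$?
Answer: $- 45 i \sqrt{2} \approx - 63.64 i$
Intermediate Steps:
$l{\left(o \right)} = \sqrt{-5 + o}$
$\left(-6 - -1\right) l{\left(3 \right)} 9 = \left(-6 - -1\right) \sqrt{-5 + 3} \cdot 9 = \left(-6 + 1\right) \sqrt{-2} \cdot 9 = - 5 i \sqrt{2} \cdot 9 = - 45 i \sqrt{2}$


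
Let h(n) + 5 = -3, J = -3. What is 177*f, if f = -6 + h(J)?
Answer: -2478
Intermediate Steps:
h(n) = -8 (h(n) = -5 - 3 = -8)
f = -14 (f = -6 - 8 = -14)
177*f = 177*(-14) = -2478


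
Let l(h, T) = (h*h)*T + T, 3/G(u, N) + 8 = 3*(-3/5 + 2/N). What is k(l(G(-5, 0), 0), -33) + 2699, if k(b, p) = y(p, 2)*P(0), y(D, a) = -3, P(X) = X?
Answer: 2699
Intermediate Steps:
G(u, N) = 3/(-49/5 + 6/N) (G(u, N) = 3/(-8 + 3*(-3/5 + 2/N)) = 3/(-8 + (-9/5 + 6/N)) = 3/(-49/5 + 6/N))
l(h, T) = T + T*h**2 (l(h, T) = h**2*T + T = T*h**2 + T = T + T*h**2)
k(b, p) = 0 (k(b, p) = -3*0 = 0)
k(l(G(-5, 0), 0), -33) + 2699 = 0 + 2699 = 2699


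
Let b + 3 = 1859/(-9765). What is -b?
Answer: 31154/9765 ≈ 3.1904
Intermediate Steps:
b = -31154/9765 (b = -3 + 1859/(-9765) = -3 + 1859*(-1/9765) = -3 - 1859/9765 = -31154/9765 ≈ -3.1904)
-b = -1*(-31154/9765) = 31154/9765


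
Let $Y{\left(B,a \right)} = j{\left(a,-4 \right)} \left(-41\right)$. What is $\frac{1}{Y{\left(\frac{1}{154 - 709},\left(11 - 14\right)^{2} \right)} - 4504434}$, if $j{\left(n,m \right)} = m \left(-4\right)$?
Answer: $- \frac{1}{4505090} \approx -2.2197 \cdot 10^{-7}$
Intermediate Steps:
$j{\left(n,m \right)} = - 4 m$
$Y{\left(B,a \right)} = -656$ ($Y{\left(B,a \right)} = \left(-4\right) \left(-4\right) \left(-41\right) = 16 \left(-41\right) = -656$)
$\frac{1}{Y{\left(\frac{1}{154 - 709},\left(11 - 14\right)^{2} \right)} - 4504434} = \frac{1}{-656 - 4504434} = \frac{1}{-4505090} = - \frac{1}{4505090}$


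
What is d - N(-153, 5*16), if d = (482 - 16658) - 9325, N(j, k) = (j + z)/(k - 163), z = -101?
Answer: -2116837/83 ≈ -25504.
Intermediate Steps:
N(j, k) = (-101 + j)/(-163 + k) (N(j, k) = (j - 101)/(k - 163) = (-101 + j)/(-163 + k))
d = -25501 (d = -16176 - 9325 = -25501)
d - N(-153, 5*16) = -25501 - (-101 - 153)/(-163 + 5*16) = -25501 - (-254)/(-163 + 80) = -25501 - (-254)/(-83) = -25501 - (-1)*(-254)/83 = -25501 - 1*254/83 = -25501 - 254/83 = -2116837/83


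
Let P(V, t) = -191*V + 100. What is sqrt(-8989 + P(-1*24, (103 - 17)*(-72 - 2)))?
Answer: I*sqrt(4305) ≈ 65.613*I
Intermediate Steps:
P(V, t) = 100 - 191*V
sqrt(-8989 + P(-1*24, (103 - 17)*(-72 - 2))) = sqrt(-8989 + (100 - (-191)*24)) = sqrt(-8989 + (100 - 191*(-24))) = sqrt(-8989 + (100 + 4584)) = sqrt(-8989 + 4684) = sqrt(-4305) = I*sqrt(4305)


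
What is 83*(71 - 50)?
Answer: 1743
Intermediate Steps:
83*(71 - 50) = 83*21 = 1743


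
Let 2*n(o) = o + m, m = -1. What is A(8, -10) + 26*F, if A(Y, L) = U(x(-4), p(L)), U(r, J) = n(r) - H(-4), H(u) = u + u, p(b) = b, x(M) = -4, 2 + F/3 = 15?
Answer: 2039/2 ≈ 1019.5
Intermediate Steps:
F = 39 (F = -6 + 3*15 = -6 + 45 = 39)
H(u) = 2*u
n(o) = -½ + o/2 (n(o) = (o - 1)/2 = (-1 + o)/2 = -½ + o/2)
U(r, J) = 15/2 + r/2 (U(r, J) = (-½ + r/2) - 2*(-4) = (-½ + r/2) - 1*(-8) = (-½ + r/2) + 8 = 15/2 + r/2)
A(Y, L) = 11/2 (A(Y, L) = 15/2 + (½)*(-4) = 15/2 - 2 = 11/2)
A(8, -10) + 26*F = 11/2 + 26*39 = 11/2 + 1014 = 2039/2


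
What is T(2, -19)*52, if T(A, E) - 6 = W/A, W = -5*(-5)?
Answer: 962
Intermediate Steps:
W = 25
T(A, E) = 6 + 25/A
T(2, -19)*52 = (6 + 25/2)*52 = (37/2)*52 = 962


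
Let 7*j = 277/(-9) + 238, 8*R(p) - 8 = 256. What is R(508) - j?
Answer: 214/63 ≈ 3.3968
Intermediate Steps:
R(p) = 33 (R(p) = 1 + (⅛)*256 = 1 + 32 = 33)
j = 1865/63 (j = (277/(-9) + 238)/7 = (-⅑*277 + 238)/7 = (-277/9 + 238)/7 = (⅐)*(1865/9) = 1865/63 ≈ 29.603)
R(508) - j = 33 - 1*1865/63 = 33 - 1865/63 = 214/63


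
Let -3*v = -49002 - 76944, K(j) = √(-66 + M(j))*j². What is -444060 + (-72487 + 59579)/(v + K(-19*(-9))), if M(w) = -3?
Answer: 4*(-3246189615*√69 + 4660634957*I)/(3*(-13994*I + 9747*√69)) ≈ -4.4406e+5 + 0.051605*I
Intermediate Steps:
K(j) = I*√69*j² (K(j) = √(-66 - 3)*j² = √(-69)*j² = (I*√69)*j² = I*√69*j²)
v = 41982 (v = -(-49002 - 76944)/3 = -⅓*(-125946) = 41982)
-444060 + (-72487 + 59579)/(v + K(-19*(-9))) = -444060 + (-72487 + 59579)/(41982 + I*√69*(-19*(-9))²) = -444060 - 12908/(41982 + I*√69*171²) = -444060 - 12908/(41982 + I*√69*29241) = -444060 - 12908/(41982 + 29241*I*√69)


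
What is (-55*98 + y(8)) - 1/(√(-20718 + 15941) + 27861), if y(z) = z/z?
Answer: (-5389*√4777 + 150142930*I)/(√4777 - 27861*I) ≈ -5389.0 + 8.1956e-8*I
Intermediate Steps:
y(z) = 1
(-55*98 + y(8)) - 1/(√(-20718 + 15941) + 27861) = (-55*98 + 1) - 1/(√(-20718 + 15941) + 27861) = (-5390 + 1) - 1/(√(-4777) + 27861) = -5389 - 1/(I*√4777 + 27861) = -5389 - 1/(27861 + I*√4777)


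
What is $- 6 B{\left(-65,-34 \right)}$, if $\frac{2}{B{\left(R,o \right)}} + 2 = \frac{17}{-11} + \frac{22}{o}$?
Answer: $\frac{561}{196} \approx 2.8622$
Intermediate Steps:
$B{\left(R,o \right)} = \frac{2}{- \frac{39}{11} + \frac{22}{o}}$ ($B{\left(R,o \right)} = \frac{2}{-2 + \left(\frac{17}{-11} + \frac{22}{o}\right)} = \frac{2}{-2 + \left(17 \left(- \frac{1}{11}\right) + \frac{22}{o}\right)} = \frac{2}{-2 - \left(\frac{17}{11} - \frac{22}{o}\right)} = \frac{2}{- \frac{39}{11} + \frac{22}{o}}$)
$- 6 B{\left(-65,-34 \right)} = - 6 \left(\left(-22\right) \left(-34\right) \frac{1}{-242 + 39 \left(-34\right)}\right) = - 6 \left(\left(-22\right) \left(-34\right) \frac{1}{-242 - 1326}\right) = - 6 \left(\left(-22\right) \left(-34\right) \frac{1}{-1568}\right) = - 6 \left(\left(-22\right) \left(-34\right) \left(- \frac{1}{1568}\right)\right) = \left(-6\right) \left(- \frac{187}{392}\right) = \frac{561}{196}$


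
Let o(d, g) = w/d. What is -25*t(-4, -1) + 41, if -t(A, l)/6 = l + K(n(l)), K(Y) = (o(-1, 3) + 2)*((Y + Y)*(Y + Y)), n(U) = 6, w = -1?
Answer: 64691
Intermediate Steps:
o(d, g) = -1/d
K(Y) = 12*Y² (K(Y) = (-1/(-1) + 2)*((Y + Y)*(Y + Y)) = (-1*(-1) + 2)*((2*Y)*(2*Y)) = (1 + 2)*(4*Y²) = 3*(4*Y²) = 12*Y²)
t(A, l) = -2592 - 6*l (t(A, l) = -6*(l + 12*6²) = -6*(l + 12*36) = -6*(l + 432) = -6*(432 + l) = -2592 - 6*l)
-25*t(-4, -1) + 41 = -25*(-2592 - 6*(-1)) + 41 = -25*(-2592 + 6) + 41 = -25*(-2586) + 41 = 64650 + 41 = 64691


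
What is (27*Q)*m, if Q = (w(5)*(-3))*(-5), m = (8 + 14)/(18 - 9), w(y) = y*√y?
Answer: 4950*√5 ≈ 11069.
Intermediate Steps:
w(y) = y^(3/2)
m = 22/9 ≈ 2.4444
Q = 75*√5 (Q = (5^(3/2)*(-3))*(-5) = ((5*√5)*(-3))*(-5) = -15*√5*(-5) = 75*√5 ≈ 167.71)
(27*Q)*m = (27*(75*√5))*(22/9) = (2025*√5)*(22/9) = 4950*√5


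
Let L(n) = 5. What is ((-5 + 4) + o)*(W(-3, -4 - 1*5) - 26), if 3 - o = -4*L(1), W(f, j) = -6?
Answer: -704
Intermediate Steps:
o = 23 (o = 3 - (-4)*5 = 3 - 1*(-20) = 3 + 20 = 23)
((-5 + 4) + o)*(W(-3, -4 - 1*5) - 26) = ((-5 + 4) + 23)*(-6 - 26) = (-1 + 23)*(-32) = 22*(-32) = -704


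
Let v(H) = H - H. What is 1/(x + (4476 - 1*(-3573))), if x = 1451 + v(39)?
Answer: 1/9500 ≈ 0.00010526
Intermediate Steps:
v(H) = 0
x = 1451 (x = 1451 + 0 = 1451)
1/(x + (4476 - 1*(-3573))) = 1/(1451 + (4476 - 1*(-3573))) = 1/(1451 + (4476 + 3573)) = 1/(1451 + 8049) = 1/9500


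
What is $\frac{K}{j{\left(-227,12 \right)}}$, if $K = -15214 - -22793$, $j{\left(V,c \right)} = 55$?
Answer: $\frac{689}{5} \approx 137.8$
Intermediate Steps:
$K = 7579$ ($K = -15214 + 22793 = 7579$)
$\frac{K}{j{\left(-227,12 \right)}} = \frac{7579}{55} = 7579 \cdot \frac{1}{55} = \frac{689}{5}$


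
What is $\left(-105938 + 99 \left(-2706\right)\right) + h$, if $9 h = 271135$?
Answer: $- \frac{3093353}{9} \approx -3.4371 \cdot 10^{5}$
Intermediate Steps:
$h = \frac{271135}{9}$ ($h = \frac{1}{9} \cdot 271135 = \frac{271135}{9} \approx 30126.0$)
$\left(-105938 + 99 \left(-2706\right)\right) + h = \left(-105938 + 99 \left(-2706\right)\right) + \frac{271135}{9} = \left(-105938 - 267894\right) + \frac{271135}{9} = -373832 + \frac{271135}{9} = - \frac{3093353}{9}$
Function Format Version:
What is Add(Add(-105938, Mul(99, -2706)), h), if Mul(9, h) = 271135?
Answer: Rational(-3093353, 9) ≈ -3.4371e+5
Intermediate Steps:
h = Rational(271135, 9) (h = Mul(Rational(1, 9), 271135) = Rational(271135, 9) ≈ 30126.)
Add(Add(-105938, Mul(99, -2706)), h) = Add(Add(-105938, Mul(99, -2706)), Rational(271135, 9)) = Add(Add(-105938, -267894), Rational(271135, 9)) = Add(-373832, Rational(271135, 9)) = Rational(-3093353, 9)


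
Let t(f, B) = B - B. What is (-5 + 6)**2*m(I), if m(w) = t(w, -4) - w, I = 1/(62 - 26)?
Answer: -1/36 ≈ -0.027778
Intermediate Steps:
t(f, B) = 0
I = 1/36 ≈ 0.027778
m(w) = -w (m(w) = 0 - w = -w)
(-5 + 6)**2*m(I) = (-5 + 6)**2*(-1*1/36) = 1**2*(-1/36) = 1*(-1/36) = -1/36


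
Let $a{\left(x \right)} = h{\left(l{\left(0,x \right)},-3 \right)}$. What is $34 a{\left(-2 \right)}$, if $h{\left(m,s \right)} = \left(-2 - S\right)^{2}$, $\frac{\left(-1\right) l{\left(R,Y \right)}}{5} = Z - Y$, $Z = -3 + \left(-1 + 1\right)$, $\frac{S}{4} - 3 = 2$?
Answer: $16456$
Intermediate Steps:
$S = 20$ ($S = 12 + 4 \cdot 2 = 12 + 8 = 20$)
$Z = -3$ ($Z = -3 + 0 = -3$)
$l{\left(R,Y \right)} = 15 + 5 Y$ ($l{\left(R,Y \right)} = - 5 \left(-3 - Y\right) = 15 + 5 Y$)
$h{\left(m,s \right)} = 484$ ($h{\left(m,s \right)} = \left(-2 - 20\right)^{2} = \left(-22\right)^{2} = 484$)
$a{\left(x \right)} = 484$
$34 a{\left(-2 \right)} = 34 \cdot 484 = 16456$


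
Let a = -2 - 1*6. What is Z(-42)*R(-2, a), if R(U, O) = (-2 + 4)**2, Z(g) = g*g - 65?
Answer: 6796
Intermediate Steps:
a = -8 (a = -2 - 6 = -8)
Z(g) = -65 + g**2 (Z(g) = g**2 - 65 = -65 + g**2)
R(U, O) = 4 (R(U, O) = 2**2 = 4)
Z(-42)*R(-2, a) = (-65 + (-42)**2)*4 = (-65 + 1764)*4 = 1699*4 = 6796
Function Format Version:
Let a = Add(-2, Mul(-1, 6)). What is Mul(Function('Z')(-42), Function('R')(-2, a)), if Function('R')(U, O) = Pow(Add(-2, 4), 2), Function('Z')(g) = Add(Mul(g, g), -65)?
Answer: 6796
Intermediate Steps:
a = -8 (a = Add(-2, -6) = -8)
Function('Z')(g) = Add(-65, Pow(g, 2)) (Function('Z')(g) = Add(Pow(g, 2), -65) = Add(-65, Pow(g, 2)))
Function('R')(U, O) = 4 (Function('R')(U, O) = Pow(2, 2) = 4)
Mul(Function('Z')(-42), Function('R')(-2, a)) = Mul(Add(-65, Pow(-42, 2)), 4) = Mul(Add(-65, 1764), 4) = Mul(1699, 4) = 6796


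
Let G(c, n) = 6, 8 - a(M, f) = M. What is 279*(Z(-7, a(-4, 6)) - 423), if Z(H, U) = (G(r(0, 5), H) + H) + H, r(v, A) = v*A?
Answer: -120249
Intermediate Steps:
a(M, f) = 8 - M
r(v, A) = A*v
Z(H, U) = 6 + 2*H (Z(H, U) = (6 + H) + H = 6 + 2*H)
279*(Z(-7, a(-4, 6)) - 423) = 279*((6 + 2*(-7)) - 423) = 279*((6 - 14) - 423) = 279*(-8 - 423) = 279*(-431) = -120249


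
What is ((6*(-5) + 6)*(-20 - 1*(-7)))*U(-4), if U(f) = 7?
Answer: 2184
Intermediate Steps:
((6*(-5) + 6)*(-20 - 1*(-7)))*U(-4) = ((6*(-5) + 6)*(-20 - 1*(-7)))*7 = ((-30 + 6)*(-20 + 7))*7 = -24*(-13)*7 = 312*7 = 2184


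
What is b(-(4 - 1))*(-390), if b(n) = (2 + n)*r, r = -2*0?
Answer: 0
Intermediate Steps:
r = 0
b(n) = 0 (b(n) = (2 + n)*0 = 0)
b(-(4 - 1))*(-390) = 0*(-390) = 0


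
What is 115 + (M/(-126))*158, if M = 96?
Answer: -113/21 ≈ -5.3810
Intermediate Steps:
115 + (M/(-126))*158 = 115 + (96/(-126))*158 = 115 + (96*(-1/126))*158 = 115 - 16/21*158 = 115 - 2528/21 = -113/21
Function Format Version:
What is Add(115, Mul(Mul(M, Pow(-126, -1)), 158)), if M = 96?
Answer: Rational(-113, 21) ≈ -5.3810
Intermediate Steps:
Add(115, Mul(Mul(M, Pow(-126, -1)), 158)) = Add(115, Mul(Mul(96, Pow(-126, -1)), 158)) = Add(115, Mul(Mul(96, Rational(-1, 126)), 158)) = Add(115, Mul(Rational(-16, 21), 158)) = Add(115, Rational(-2528, 21)) = Rational(-113, 21)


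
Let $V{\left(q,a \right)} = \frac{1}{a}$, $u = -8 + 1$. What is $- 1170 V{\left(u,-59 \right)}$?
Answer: $\frac{1170}{59} \approx 19.831$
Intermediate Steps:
$u = -7$
$- 1170 V{\left(u,-59 \right)} = - \frac{1170}{-59} = \left(-1170\right) \left(- \frac{1}{59}\right) = \frac{1170}{59}$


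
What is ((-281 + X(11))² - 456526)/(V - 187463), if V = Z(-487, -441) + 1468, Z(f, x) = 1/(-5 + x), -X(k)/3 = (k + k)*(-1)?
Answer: 60998082/27651257 ≈ 2.2060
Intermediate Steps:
X(k) = 6*k (X(k) = -3*(k + k)*(-1) = -3*2*k*(-1) = -(-6)*k = 6*k)
V = 654727/446 (V = 1/(-5 - 441) + 1468 = 1/(-446) + 1468 = -1/446 + 1468 = 654727/446 ≈ 1468.0)
((-281 + X(11))² - 456526)/(V - 187463) = ((-281 + 6*11)² - 456526)/(654727/446 - 187463) = ((-281 + 66)² - 456526)/(-82953771/446) = ((-215)² - 456526)*(-446/82953771) = (46225 - 456526)*(-446/82953771) = -410301*(-446/82953771) = 60998082/27651257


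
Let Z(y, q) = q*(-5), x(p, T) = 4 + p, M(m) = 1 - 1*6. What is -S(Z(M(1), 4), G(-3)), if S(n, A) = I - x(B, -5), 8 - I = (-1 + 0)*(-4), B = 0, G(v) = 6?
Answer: 0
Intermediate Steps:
M(m) = -5 (M(m) = 1 - 6 = -5)
Z(y, q) = -5*q
I = 4 (I = 8 - (-1 + 0)*(-4) = 8 - (-1)*(-4) = 8 - 1*4 = 8 - 4 = 4)
S(n, A) = 0 (S(n, A) = 4 - (4 + 0) = 4 - 1*4 = 4 - 4 = 0)
-S(Z(M(1), 4), G(-3)) = -1*0 = 0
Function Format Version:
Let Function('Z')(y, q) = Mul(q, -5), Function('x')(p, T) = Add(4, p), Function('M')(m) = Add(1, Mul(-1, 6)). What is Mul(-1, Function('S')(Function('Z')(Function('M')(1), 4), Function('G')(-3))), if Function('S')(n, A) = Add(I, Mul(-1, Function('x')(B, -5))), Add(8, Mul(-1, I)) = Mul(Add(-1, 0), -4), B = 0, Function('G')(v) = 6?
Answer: 0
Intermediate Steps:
Function('M')(m) = -5 (Function('M')(m) = Add(1, -6) = -5)
Function('Z')(y, q) = Mul(-5, q)
I = 4 (I = Add(8, Mul(-1, Mul(Add(-1, 0), -4))) = Add(8, Mul(-1, Mul(-1, -4))) = Add(8, Mul(-1, 4)) = Add(8, -4) = 4)
Function('S')(n, A) = 0 (Function('S')(n, A) = Add(4, Mul(-1, Add(4, 0))) = Add(4, Mul(-1, 4)) = Add(4, -4) = 0)
Mul(-1, Function('S')(Function('Z')(Function('M')(1), 4), Function('G')(-3))) = Mul(-1, 0) = 0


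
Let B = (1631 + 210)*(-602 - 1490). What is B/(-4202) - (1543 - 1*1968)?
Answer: 2818611/2101 ≈ 1341.6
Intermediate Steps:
B = -3851372 (B = 1841*(-2092) = -3851372)
B/(-4202) - (1543 - 1*1968) = -3851372/(-4202) - (1543 - 1*1968) = -3851372*(-1/4202) - (1543 - 1968) = 1925686/2101 - 1*(-425) = 1925686/2101 + 425 = 2818611/2101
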